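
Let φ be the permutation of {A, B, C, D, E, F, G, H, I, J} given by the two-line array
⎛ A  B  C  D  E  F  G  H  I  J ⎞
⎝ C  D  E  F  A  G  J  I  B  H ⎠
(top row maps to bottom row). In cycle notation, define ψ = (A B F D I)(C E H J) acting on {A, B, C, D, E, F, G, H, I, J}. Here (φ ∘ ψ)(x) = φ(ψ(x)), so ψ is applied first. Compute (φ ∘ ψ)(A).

D

ψ(A) = B, then φ(B) = D; composing gives (φ ∘ ψ)(A) = D.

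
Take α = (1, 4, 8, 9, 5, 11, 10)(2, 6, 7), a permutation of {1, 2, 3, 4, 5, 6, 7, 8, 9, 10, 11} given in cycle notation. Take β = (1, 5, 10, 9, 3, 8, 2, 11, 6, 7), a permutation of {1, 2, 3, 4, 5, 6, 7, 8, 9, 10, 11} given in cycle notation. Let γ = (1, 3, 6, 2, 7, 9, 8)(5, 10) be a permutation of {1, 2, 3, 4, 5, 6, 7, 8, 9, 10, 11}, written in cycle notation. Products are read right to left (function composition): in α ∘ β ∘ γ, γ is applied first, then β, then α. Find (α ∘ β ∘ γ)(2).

4

Chase 2: γ(2) = 7; β(7) = 1; α(1) = 4. Hence (α ∘ β ∘ γ)(2) = 4.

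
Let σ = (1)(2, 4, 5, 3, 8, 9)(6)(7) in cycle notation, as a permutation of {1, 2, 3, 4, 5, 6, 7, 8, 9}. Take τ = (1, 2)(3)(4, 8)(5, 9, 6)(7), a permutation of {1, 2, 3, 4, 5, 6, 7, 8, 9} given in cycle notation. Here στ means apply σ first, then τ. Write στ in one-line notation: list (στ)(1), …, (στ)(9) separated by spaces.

(στ)(x) = τ(σ(x)). Computing each image: τ(σ(1)) = τ(1) = 2, τ(σ(2)) = τ(4) = 8, τ(σ(3)) = τ(8) = 4, τ(σ(4)) = τ(5) = 9, τ(σ(5)) = τ(3) = 3, τ(σ(6)) = τ(6) = 5, τ(σ(7)) = τ(7) = 7, τ(σ(8)) = τ(9) = 6, τ(σ(9)) = τ(2) = 1.
Hence στ = [2 8 4 9 3 5 7 6 1].

2 8 4 9 3 5 7 6 1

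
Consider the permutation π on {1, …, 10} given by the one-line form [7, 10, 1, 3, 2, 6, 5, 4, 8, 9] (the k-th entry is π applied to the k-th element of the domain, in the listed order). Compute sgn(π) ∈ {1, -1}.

In disjoint-cycle form the cycle lengths are 9, 1.
A cycle of length ℓ contributes ℓ−1 transpositions, so π is a product of 8 transpositions — even.

1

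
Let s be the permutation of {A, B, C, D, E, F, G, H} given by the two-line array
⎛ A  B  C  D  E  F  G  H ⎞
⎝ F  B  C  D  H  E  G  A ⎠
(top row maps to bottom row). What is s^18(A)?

E

Tracing A → F → … returns to A after 4 steps, so A lies in a 4-cycle (A, F, E, H).
On a 4-cycle, s^4 is the identity, so s^18 = s^2 there (18 ≡ 2 mod 4).
Stepping 2 places around the cycle: A → F → E.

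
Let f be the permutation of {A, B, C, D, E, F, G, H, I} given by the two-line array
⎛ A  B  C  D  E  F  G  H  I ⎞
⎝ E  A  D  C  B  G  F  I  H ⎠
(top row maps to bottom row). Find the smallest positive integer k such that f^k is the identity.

6

Decomposing into disjoint cycles gives cycle lengths 3, 2, 2, 2.
The order is lcm(3, 2, 2, 2) = 6.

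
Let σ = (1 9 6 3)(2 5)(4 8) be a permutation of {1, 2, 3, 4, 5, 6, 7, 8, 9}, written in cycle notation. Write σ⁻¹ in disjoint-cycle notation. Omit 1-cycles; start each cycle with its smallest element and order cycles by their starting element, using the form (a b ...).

(1 3 6 9)(2 5)(4 8)

The inverse reverses each cycle.
Reversing each cycle of σ and rotating so the smallest element leads gives (1 3 6 9)(2 5)(4 8).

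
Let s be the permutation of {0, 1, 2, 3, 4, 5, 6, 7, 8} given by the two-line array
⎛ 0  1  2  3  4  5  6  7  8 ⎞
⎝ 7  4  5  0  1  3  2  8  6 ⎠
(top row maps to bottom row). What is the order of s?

Decomposing into disjoint cycles gives cycle lengths 7, 2.
The order is lcm(7, 2) = 14.

14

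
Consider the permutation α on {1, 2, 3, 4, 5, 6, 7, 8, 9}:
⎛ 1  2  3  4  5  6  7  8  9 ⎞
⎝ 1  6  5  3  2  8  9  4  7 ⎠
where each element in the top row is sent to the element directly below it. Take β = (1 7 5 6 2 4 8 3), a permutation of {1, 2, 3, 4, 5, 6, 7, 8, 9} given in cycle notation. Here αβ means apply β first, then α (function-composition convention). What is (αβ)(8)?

5

(αβ)(8) = α(β(8)). β(8) = 3, then α(3) = 5. So (αβ)(8) = 5.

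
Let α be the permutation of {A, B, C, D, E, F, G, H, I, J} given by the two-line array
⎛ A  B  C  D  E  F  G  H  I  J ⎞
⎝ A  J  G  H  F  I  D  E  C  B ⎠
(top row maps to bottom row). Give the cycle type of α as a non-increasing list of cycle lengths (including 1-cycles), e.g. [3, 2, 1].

The disjoint cycles are (A)(B, J)(C, G, D, H, E, F, I), with lengths 7, 2, 1 in non-increasing order.

[7, 2, 1]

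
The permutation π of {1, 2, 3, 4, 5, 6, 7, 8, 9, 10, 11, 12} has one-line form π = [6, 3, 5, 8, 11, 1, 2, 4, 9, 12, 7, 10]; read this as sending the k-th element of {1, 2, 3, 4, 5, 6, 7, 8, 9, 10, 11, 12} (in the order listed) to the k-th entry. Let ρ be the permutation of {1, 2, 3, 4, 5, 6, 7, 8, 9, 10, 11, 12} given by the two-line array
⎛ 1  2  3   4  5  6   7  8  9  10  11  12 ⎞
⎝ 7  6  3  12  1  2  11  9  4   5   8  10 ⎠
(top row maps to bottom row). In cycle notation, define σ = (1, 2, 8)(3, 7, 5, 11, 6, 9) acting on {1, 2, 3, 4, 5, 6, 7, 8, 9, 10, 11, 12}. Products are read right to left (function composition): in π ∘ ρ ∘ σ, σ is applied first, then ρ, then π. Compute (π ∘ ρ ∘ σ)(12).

Apply the permutations in order: σ(12) = 12, then ρ(12) = 10, then π(10) = 12. So (π ∘ ρ ∘ σ)(12) = 12.

12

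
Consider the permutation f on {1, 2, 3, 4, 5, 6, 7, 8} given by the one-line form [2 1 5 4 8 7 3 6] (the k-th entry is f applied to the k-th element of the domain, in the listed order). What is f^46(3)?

Tracing 3 → 5 → … returns to 3 after 5 steps, so 3 lies in a 5-cycle (3 5 8 6 7).
Powers repeat with period 5 on this cycle, and 46 mod 5 = 1, so f^46(3) = f^1(3).
Advancing 1 step from 3: 3 → 5.

5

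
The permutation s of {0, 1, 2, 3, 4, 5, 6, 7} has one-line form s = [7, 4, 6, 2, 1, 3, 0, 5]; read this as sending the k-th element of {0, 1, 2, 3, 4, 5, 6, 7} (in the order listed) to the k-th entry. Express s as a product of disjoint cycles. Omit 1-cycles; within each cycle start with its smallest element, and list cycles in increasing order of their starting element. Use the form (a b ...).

(0 7 5 3 2 6)(1 4)

Iterating s from 0 gives 0 → 7 → 5 → 3 → 2 → 6 → 0; that is the 6-cycle (0 7 5 3 2 6).
Repeating from the next unused element and collecting all non-trivial cycles gives (0 7 5 3 2 6)(1 4).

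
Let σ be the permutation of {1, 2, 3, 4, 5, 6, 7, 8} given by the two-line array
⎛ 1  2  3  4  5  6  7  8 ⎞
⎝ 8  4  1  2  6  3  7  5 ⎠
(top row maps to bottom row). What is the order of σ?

The disjoint-cycle form of σ has cycle lengths 5, 2, 1.
The order of σ is the least common multiple of its cycle lengths: lcm(5, 2) = 10.

10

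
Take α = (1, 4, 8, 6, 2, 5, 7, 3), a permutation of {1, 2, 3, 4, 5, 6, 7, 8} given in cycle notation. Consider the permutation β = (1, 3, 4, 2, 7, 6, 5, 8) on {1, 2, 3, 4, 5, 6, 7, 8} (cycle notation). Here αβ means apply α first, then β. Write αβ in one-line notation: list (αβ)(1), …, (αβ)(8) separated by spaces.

2 8 3 1 6 7 4 5

(αβ)(x) = β(α(x)). Computing each image: β(α(1)) = β(4) = 2, β(α(2)) = β(5) = 8, β(α(3)) = β(1) = 3, β(α(4)) = β(8) = 1, β(α(5)) = β(7) = 6, β(α(6)) = β(2) = 7, β(α(7)) = β(3) = 4, β(α(8)) = β(6) = 5.
Hence αβ = [2 8 3 1 6 7 4 5].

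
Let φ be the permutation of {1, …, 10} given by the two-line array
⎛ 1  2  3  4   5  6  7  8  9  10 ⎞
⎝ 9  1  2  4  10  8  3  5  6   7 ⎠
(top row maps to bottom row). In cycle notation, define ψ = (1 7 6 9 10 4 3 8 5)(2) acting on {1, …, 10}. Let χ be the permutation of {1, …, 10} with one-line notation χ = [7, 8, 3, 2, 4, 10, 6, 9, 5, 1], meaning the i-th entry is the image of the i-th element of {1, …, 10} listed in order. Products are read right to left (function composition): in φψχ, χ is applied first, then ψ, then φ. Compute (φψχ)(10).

(φψχ)(10) = φ(ψ(χ(10))). χ(10) = 1, then ψ(1) = 7, then φ(7) = 3, so the result is 3.

3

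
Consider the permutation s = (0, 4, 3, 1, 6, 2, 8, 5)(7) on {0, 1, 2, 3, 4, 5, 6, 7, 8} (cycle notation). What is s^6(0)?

0 lies in the 8-cycle (0, 4, 3, 1, 6, 2, 8, 5).
Stepping 6 places around the cycle: 0 → 4 → 3 → 1 → 6 → 2 → 8.

8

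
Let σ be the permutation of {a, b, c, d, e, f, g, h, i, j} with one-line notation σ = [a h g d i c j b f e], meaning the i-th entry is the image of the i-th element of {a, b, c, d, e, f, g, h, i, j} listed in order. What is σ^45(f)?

Tracing f → c → … returns to f after 6 steps, so f lies in a 6-cycle (c, g, j, e, i, f).
On a 6-cycle, σ^6 is the identity, so σ^45 = σ^3 there (45 ≡ 3 mod 6).
Advancing 3 steps from f: f → c → g → j.

j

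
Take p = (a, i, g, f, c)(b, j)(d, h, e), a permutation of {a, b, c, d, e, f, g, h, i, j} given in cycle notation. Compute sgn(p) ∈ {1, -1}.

-1

The cycle lengths are 5, 3, 2.
A cycle of length ℓ contributes ℓ−1 transpositions, so p is a product of 4 + 2 + 1 = 7 transpositions — odd.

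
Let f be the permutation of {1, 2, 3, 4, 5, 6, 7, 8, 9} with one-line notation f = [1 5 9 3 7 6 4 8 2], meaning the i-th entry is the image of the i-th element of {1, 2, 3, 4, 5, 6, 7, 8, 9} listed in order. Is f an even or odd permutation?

odd

In disjoint-cycle form the cycle lengths are 6, 1, 1, 1.
A cycle is odd iff its length is even; f has 1 even-length cycle, so sgn(f) = (−1)^1 and f is odd.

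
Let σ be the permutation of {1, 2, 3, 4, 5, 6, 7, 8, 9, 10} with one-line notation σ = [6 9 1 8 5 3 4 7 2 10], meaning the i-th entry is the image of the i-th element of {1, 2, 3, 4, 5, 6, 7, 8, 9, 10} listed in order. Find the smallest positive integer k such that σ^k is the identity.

6

Writing σ as disjoint cycles, the cycle lengths are 3, 3, 2, 1, 1.
The order is lcm(3, 3, 2) = 6.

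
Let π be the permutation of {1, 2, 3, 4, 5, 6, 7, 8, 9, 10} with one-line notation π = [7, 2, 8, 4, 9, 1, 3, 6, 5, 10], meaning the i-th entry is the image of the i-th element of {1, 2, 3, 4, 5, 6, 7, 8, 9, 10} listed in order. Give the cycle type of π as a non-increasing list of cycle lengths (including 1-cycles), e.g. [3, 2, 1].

[5, 2, 1, 1, 1]

The disjoint cycles are (1, 7, 3, 8, 6)(2)(4)(5, 9)(10), with lengths 5, 2, 1, 1, 1 in non-increasing order.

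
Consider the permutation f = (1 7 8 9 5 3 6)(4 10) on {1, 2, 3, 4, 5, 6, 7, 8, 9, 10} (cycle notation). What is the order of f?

14

The disjoint cycles have lengths 7, 2, 1.
Since disjoint cycles commute, ord(f) = lcm(7, 2) = 14.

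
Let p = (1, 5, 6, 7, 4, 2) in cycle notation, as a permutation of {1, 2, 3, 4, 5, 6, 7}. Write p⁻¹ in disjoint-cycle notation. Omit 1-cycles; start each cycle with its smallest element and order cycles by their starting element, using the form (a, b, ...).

The inverse reverses each cycle.
After reversing and putting each cycle's least element first, p⁻¹ = (1, 2, 4, 7, 6, 5).

(1, 2, 4, 7, 6, 5)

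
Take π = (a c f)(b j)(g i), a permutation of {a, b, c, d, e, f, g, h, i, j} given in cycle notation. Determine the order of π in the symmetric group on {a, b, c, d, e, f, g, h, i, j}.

The disjoint cycles have lengths 3, 2, 2, 1, 1, 1.
The order is lcm(3, 2, 2) = 6.

6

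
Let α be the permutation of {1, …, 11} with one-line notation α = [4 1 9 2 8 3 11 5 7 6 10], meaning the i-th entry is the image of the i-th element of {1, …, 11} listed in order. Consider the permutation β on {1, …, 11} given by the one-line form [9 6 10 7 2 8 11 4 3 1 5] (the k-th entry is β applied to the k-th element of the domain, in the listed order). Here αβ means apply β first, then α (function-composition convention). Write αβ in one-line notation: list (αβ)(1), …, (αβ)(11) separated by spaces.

For each element, apply β then α: 1 → 9 → 7; 2 → 6 → 3; 3 → 10 → 6; 4 → 7 → 11; 5 → 2 → 1; 6 → 8 → 5; 7 → 11 → 10; 8 → 4 → 2; 9 → 3 → 9; 10 → 1 → 4; 11 → 5 → 8.
So αβ in one-line form is 7 3 6 11 1 5 10 2 9 4 8.

7 3 6 11 1 5 10 2 9 4 8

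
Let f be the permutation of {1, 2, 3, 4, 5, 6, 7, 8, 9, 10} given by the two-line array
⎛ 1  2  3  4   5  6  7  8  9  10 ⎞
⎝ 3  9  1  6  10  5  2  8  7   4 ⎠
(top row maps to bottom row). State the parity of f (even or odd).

even

In disjoint-cycle form the cycle lengths are 4, 3, 2, 1.
A cycle of length ℓ contributes ℓ−1 transpositions, so f is a product of 3 + 2 + 1 = 6 transpositions — even.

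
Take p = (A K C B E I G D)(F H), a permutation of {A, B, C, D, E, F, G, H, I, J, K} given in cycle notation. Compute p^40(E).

E lies in the 8-cycle (A K C B E I G D).
Since the cycle has length 8, p^40 acts on it the same as p^0 (40 mod 8 = 0).
So p^40(E) = E.

E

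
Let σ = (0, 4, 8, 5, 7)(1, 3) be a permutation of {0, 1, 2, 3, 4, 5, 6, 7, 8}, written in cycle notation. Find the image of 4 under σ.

4 appears in (0, 4, 8, 5, 7); the next entry (wrapping around) is 8.

8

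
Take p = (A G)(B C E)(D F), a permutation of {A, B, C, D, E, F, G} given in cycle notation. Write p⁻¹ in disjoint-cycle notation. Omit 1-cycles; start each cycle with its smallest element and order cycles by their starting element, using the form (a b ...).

If p sends a → b within a cycle, p⁻¹ sends b → a; equivalently, reverse each cycle.
After reversing and putting each cycle's least element first, p⁻¹ = (A G)(B E C)(D F).

(A G)(B E C)(D F)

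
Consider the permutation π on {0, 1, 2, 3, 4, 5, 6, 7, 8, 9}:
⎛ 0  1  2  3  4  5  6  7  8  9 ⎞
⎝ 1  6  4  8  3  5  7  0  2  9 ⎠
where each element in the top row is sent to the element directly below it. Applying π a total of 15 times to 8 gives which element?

3

Tracing 8 → 2 → … returns to 8 after 4 steps, so 8 lies in a 4-cycle (2 4 3 8).
Since the cycle has length 4, π^15 acts on it the same as π^3 (15 mod 4 = 3).
Stepping 3 places around the cycle: 8 → 2 → 4 → 3.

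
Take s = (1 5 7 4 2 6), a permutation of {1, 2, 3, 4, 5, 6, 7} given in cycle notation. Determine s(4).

2

Within (1 5 7 4 2 6), 4 ↦ 2.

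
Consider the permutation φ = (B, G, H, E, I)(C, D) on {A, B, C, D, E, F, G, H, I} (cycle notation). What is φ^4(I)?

E

I lies in the 5-cycle (B, G, H, E, I).
Advancing 4 steps from I: I → B → G → H → E.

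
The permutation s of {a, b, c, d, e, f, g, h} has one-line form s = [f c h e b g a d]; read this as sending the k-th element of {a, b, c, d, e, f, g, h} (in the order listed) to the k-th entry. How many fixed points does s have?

No element satisfies s(x) = x, so there are 0 fixed points.

0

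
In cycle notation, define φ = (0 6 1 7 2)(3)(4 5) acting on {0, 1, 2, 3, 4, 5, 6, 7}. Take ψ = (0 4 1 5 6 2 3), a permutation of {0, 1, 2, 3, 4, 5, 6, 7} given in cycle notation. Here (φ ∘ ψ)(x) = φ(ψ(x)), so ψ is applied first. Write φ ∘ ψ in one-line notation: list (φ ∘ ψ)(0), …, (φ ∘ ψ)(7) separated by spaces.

(φ ∘ ψ)(x) = φ(ψ(x)). Computing each image: φ(ψ(0)) = φ(4) = 5, φ(ψ(1)) = φ(5) = 4, φ(ψ(2)) = φ(3) = 3, φ(ψ(3)) = φ(0) = 6, φ(ψ(4)) = φ(1) = 7, φ(ψ(5)) = φ(6) = 1, φ(ψ(6)) = φ(2) = 0, φ(ψ(7)) = φ(7) = 2.
Hence φ ∘ ψ = [5 4 3 6 7 1 0 2].

5 4 3 6 7 1 0 2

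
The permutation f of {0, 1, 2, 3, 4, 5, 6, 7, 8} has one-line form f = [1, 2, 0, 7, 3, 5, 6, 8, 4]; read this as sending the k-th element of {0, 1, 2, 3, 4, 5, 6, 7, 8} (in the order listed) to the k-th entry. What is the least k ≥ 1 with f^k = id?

Decomposing into disjoint cycles gives cycle lengths 4, 3, 1, 1.
The order is lcm(4, 3) = 12.

12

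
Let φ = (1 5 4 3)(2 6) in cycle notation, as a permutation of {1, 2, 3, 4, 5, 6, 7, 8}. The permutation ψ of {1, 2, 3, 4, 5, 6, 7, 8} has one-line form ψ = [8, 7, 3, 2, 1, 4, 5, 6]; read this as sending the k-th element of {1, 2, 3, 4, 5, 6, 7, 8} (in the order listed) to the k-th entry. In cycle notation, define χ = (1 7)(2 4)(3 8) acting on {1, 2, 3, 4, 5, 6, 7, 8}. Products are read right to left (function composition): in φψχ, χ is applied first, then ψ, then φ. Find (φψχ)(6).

Chase 6: χ(6) = 6; ψ(6) = 4; φ(4) = 3. Hence (φψχ)(6) = 3.

3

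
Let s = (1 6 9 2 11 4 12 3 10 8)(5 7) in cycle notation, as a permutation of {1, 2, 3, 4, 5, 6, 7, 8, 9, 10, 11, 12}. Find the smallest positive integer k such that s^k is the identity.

The disjoint cycles have lengths 10, 2.
Since disjoint cycles commute, ord(s) = lcm(10, 2) = 10.

10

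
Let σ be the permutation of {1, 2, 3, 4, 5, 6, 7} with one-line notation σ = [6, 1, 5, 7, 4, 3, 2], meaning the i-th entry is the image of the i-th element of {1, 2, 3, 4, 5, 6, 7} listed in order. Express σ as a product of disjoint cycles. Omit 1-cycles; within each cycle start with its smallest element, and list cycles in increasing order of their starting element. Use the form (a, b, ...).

Start at 1 and follow images: 1 → 6 → 3 → 5 → 4 → 7 → 2 → 1, giving the cycle (1, 6, 3, 5, 4, 7, 2).
Repeating from the next unused element and collecting all non-trivial cycles gives (1, 6, 3, 5, 4, 7, 2).

(1, 6, 3, 5, 4, 7, 2)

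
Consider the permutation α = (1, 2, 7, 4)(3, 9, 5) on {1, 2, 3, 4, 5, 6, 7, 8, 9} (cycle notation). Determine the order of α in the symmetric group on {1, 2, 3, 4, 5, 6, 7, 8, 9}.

12

The cycle type of α is (4, 3, 1, 1).
Since disjoint cycles commute, ord(α) = lcm(4, 3) = 12.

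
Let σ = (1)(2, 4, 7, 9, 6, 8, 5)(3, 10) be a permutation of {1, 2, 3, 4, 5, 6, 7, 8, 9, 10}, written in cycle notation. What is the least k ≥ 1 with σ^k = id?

14

The disjoint cycles have lengths 7, 2, 1.
Since disjoint cycles commute, ord(σ) = lcm(7, 2) = 14.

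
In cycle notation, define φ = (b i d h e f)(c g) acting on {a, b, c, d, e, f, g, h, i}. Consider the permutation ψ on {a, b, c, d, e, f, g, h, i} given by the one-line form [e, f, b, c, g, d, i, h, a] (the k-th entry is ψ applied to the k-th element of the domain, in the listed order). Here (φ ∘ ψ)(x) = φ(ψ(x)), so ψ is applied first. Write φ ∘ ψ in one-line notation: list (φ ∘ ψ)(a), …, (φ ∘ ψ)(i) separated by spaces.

f b i g c h d e a

For each element, apply ψ then φ: a → e → f; b → f → b; c → b → i; d → c → g; e → g → c; f → d → h; g → i → d; h → h → e; i → a → a.
So φ ∘ ψ in one-line form is f b i g c h d e a.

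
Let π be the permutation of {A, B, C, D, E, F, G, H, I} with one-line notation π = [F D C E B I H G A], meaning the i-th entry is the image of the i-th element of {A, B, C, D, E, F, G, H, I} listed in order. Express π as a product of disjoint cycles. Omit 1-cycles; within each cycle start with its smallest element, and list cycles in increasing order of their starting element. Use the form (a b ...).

From A: A → F → I → A, closing the cycle (A F I).
Continuing from each remaining unvisited element yields (A F I)(B D E)(G H).

(A F I)(B D E)(G H)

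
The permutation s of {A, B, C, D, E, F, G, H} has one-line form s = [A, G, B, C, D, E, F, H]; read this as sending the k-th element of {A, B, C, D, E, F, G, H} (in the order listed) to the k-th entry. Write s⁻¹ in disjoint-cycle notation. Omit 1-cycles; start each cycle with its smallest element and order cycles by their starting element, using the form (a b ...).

First write s in disjoint cycles: (B G F E D C).
The inverse reverses every cycle; in canonical form, s⁻¹ = (B C D E F G).

(B C D E F G)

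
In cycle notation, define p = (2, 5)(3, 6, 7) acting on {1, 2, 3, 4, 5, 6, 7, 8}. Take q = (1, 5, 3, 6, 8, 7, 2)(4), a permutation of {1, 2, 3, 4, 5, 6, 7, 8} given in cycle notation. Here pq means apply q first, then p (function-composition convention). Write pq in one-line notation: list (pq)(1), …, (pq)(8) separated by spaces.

(pq)(x) = p(q(x)). Computing each image: p(q(1)) = p(5) = 2, p(q(2)) = p(1) = 1, p(q(3)) = p(6) = 7, p(q(4)) = p(4) = 4, p(q(5)) = p(3) = 6, p(q(6)) = p(8) = 8, p(q(7)) = p(2) = 5, p(q(8)) = p(7) = 3.
Hence pq = [2 1 7 4 6 8 5 3].

2 1 7 4 6 8 5 3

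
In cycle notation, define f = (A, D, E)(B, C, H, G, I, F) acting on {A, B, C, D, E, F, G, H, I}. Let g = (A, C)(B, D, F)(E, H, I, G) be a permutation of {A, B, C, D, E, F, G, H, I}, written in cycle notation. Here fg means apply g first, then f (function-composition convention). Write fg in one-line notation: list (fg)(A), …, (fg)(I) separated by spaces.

(fg)(x) = f(g(x)). Computing each image: f(g(A)) = f(C) = H, f(g(B)) = f(D) = E, f(g(C)) = f(A) = D, f(g(D)) = f(F) = B, f(g(E)) = f(H) = G, f(g(F)) = f(B) = C, f(g(G)) = f(E) = A, f(g(H)) = f(I) = F, f(g(I)) = f(G) = I.
Hence fg = [H E D B G C A F I].

H E D B G C A F I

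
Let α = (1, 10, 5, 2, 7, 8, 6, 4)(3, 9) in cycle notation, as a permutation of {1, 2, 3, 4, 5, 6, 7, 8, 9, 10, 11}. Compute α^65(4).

1

4 lies in the 8-cycle (1, 10, 5, 2, 7, 8, 6, 4).
Powers repeat with period 8 on this cycle, and 65 mod 8 = 1, so α^65(4) = α^1(4).
Stepping 1 place around the cycle: 4 → 1.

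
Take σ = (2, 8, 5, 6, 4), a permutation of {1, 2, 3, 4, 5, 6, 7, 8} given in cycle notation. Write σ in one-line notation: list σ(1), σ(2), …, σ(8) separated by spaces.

1 8 3 2 6 4 7 5

Each element maps to the next entry in its cycle (wrapping to the front): 1→1, 2→8, 3→3, 4→2, 5→6, 6→4, 7→7, 8→5.
So the one-line form is 1 8 3 2 6 4 7 5.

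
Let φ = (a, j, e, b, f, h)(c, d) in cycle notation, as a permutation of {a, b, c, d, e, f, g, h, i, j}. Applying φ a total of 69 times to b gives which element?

b lies in the 6-cycle (a, j, e, b, f, h).
On a 6-cycle, φ^6 is the identity, so φ^69 = φ^3 there (69 ≡ 3 mod 6).
Advancing 3 steps from b: b → f → h → a.

a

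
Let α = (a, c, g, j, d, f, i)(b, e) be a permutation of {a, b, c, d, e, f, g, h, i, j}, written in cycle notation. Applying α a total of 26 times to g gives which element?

g lies in the 7-cycle (a, c, g, j, d, f, i).
Since the cycle has length 7, α^26 acts on it the same as α^5 (26 mod 7 = 5).
Advancing 5 steps from g: g → j → d → f → i → a.

a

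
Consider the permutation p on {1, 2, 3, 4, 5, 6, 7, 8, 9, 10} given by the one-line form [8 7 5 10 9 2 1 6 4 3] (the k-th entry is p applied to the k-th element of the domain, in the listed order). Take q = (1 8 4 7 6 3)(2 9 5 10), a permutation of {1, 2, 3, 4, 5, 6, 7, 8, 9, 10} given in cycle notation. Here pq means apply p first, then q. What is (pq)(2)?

6

(pq)(2) = q(p(2)). p(2) = 7, then q(7) = 6. So (pq)(2) = 6.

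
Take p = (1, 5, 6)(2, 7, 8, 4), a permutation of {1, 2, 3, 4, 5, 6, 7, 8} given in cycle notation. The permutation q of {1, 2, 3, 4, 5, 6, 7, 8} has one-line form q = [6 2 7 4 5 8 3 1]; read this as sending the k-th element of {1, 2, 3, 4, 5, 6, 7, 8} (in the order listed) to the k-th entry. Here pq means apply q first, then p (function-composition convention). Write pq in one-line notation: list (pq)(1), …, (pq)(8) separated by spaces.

(pq)(x) = p(q(x)). Computing each image: p(q(1)) = p(6) = 1, p(q(2)) = p(2) = 7, p(q(3)) = p(7) = 8, p(q(4)) = p(4) = 2, p(q(5)) = p(5) = 6, p(q(6)) = p(8) = 4, p(q(7)) = p(3) = 3, p(q(8)) = p(1) = 5.
Hence pq = [1 7 8 2 6 4 3 5].

1 7 8 2 6 4 3 5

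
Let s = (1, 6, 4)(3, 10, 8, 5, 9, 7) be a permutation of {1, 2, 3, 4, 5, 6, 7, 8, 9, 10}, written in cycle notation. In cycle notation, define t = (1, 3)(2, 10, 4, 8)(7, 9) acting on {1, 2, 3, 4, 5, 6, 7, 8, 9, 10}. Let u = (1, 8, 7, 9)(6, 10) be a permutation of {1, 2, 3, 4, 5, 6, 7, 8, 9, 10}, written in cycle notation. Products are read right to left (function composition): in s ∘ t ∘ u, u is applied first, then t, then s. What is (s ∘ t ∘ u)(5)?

Apply the permutations in order: u(5) = 5, then t(5) = 5, then s(5) = 9. So (s ∘ t ∘ u)(5) = 9.

9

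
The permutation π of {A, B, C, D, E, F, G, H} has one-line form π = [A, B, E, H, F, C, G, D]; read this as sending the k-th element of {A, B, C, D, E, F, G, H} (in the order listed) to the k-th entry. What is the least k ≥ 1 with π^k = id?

Writing π as disjoint cycles, the cycle lengths are 3, 2, 1, 1, 1.
Since disjoint cycles commute, ord(π) = lcm(3, 2) = 6.

6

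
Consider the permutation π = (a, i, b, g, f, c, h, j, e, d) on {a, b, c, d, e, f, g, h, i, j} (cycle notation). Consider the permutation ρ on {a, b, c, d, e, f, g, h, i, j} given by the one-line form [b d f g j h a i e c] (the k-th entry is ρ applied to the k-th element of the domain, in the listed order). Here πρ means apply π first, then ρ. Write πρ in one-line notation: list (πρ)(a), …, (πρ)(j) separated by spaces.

e a i b g f h c d j

Chase each element through π then ρ: a → i → e; b → g → a; c → h → i; d → a → b; e → d → g; f → c → f; g → f → h; h → j → c; i → b → d; j → e → j.
Collecting the images, πρ = [e a i b g f h c d j].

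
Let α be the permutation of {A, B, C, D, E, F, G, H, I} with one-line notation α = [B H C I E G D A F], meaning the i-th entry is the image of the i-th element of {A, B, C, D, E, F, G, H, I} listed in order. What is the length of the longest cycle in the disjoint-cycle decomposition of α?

4

Decomposing into disjoint cycles gives (A B H)(D I F G); the longest has length 4.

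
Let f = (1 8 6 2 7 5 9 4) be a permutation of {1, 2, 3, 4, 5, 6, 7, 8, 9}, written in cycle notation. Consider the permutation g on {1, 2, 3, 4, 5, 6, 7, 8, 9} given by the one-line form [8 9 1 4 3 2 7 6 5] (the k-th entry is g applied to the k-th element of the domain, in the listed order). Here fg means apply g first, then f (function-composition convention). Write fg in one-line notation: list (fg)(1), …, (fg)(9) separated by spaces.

(fg)(x) = f(g(x)). Computing each image: f(g(1)) = f(8) = 6, f(g(2)) = f(9) = 4, f(g(3)) = f(1) = 8, f(g(4)) = f(4) = 1, f(g(5)) = f(3) = 3, f(g(6)) = f(2) = 7, f(g(7)) = f(7) = 5, f(g(8)) = f(6) = 2, f(g(9)) = f(5) = 9.
Hence fg = [6 4 8 1 3 7 5 2 9].

6 4 8 1 3 7 5 2 9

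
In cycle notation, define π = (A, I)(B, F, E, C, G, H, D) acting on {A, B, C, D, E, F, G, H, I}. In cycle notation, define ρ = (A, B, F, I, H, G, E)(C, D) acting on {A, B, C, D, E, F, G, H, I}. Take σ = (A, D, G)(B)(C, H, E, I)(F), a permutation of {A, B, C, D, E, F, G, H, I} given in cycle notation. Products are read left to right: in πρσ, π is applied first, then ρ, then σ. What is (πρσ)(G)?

A

(πρσ)(G) = σ(ρ(π(G))). π(G) = H, then ρ(H) = G, then σ(G) = A, so the result is A.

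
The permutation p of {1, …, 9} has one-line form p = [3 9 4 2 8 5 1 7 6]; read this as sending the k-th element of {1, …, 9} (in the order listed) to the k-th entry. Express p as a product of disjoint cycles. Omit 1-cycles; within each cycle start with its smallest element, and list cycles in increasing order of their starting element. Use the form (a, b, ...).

Start at 1 and follow images: 1 → 3 → 4 → 2 → 9 → 6 → 5 → 8 → 7 → 1, giving the cycle (1, 3, 4, 2, 9, 6, 5, 8, 7).
Repeating from the next unused element and collecting all non-trivial cycles gives (1, 3, 4, 2, 9, 6, 5, 8, 7).

(1, 3, 4, 2, 9, 6, 5, 8, 7)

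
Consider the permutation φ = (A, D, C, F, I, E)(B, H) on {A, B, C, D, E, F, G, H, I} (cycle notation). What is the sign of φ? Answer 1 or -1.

1

The cycle lengths are 6, 2, 1.
A cycle of length ℓ contributes ℓ−1 transpositions, so φ is a product of 5 + 1 = 6 transpositions — even.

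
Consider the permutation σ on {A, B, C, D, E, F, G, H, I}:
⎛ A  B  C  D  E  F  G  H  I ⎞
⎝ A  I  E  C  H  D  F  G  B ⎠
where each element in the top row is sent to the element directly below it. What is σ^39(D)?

H

Tracing D → C → … returns to D after 6 steps, so D lies in a 6-cycle (C, E, H, G, F, D).
Since the cycle has length 6, σ^39 acts on it the same as σ^3 (39 mod 6 = 3).
Stepping 3 places around the cycle: D → C → E → H.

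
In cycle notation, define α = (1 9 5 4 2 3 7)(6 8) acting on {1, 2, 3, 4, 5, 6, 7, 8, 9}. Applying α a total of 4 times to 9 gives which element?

3

9 lies in the 7-cycle (1 9 5 4 2 3 7).
Stepping 4 places around the cycle: 9 → 5 → 4 → 2 → 3.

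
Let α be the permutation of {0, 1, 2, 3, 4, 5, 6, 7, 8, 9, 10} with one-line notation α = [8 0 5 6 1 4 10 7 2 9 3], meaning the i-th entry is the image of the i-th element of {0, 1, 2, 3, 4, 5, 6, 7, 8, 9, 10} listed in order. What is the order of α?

6

The disjoint-cycle form of α has cycle lengths 6, 3, 1, 1.
Since disjoint cycles commute, ord(α) = lcm(6, 3) = 6.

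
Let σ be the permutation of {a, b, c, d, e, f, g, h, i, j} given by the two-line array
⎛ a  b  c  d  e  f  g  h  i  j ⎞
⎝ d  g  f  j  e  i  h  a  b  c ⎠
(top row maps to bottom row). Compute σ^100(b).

g

Tracing b → g → … returns to b after 9 steps, so b lies in a 9-cycle (a, d, j, c, f, i, b, g, h).
Powers repeat with period 9 on this cycle, and 100 mod 9 = 1, so σ^100(b) = σ^1(b).
Stepping 1 place around the cycle: b → g.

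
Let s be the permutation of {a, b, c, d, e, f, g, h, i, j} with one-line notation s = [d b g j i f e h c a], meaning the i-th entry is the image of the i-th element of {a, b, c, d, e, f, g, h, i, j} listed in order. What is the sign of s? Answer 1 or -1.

-1

In disjoint-cycle form the cycle lengths are 4, 3, 1, 1, 1.
A cycle of length ℓ contributes ℓ−1 transpositions, so s is a product of 3 + 2 = 5 transpositions — odd.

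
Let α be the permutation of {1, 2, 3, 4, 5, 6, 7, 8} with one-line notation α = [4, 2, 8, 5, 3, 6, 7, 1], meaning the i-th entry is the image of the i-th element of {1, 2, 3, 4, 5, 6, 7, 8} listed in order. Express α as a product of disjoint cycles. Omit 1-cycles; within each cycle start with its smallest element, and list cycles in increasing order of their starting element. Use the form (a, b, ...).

(1, 4, 5, 3, 8)

From 1: 1 → 4 → 5 → 3 → 8 → 1, closing the cycle (1, 4, 5, 3, 8).
Continuing from each remaining unvisited element yields (1, 4, 5, 3, 8).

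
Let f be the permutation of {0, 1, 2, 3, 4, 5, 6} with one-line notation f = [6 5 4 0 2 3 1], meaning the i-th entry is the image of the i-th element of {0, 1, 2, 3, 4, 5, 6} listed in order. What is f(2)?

4

2 is element number 3 of the domain, and entry number 3 of the one-line form is 4, so f(2) = 4.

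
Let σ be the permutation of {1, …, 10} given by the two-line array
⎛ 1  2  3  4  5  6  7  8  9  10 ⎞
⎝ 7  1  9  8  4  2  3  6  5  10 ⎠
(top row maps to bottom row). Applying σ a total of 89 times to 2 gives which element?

6

Tracing 2 → 1 → … returns to 2 after 9 steps, so 2 lies in a 9-cycle (1 7 3 9 5 4 8 6 2).
Powers repeat with period 9 on this cycle, and 89 mod 9 = 8, so σ^89(2) = σ^8(2).
Advancing 8 steps from 2: 2 → 1 → 7 → 3 → 9 → 5 → 4 → 8 → 6.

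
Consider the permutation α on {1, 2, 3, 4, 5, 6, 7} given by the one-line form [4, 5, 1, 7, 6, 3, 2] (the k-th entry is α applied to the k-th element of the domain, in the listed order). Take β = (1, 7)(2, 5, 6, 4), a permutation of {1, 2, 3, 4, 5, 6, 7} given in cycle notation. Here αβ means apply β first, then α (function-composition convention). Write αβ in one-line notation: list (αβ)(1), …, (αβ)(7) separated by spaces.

(αβ)(x) = α(β(x)). Computing each image: α(β(1)) = α(7) = 2, α(β(2)) = α(5) = 6, α(β(3)) = α(3) = 1, α(β(4)) = α(2) = 5, α(β(5)) = α(6) = 3, α(β(6)) = α(4) = 7, α(β(7)) = α(1) = 4.
Hence αβ = [2 6 1 5 3 7 4].

2 6 1 5 3 7 4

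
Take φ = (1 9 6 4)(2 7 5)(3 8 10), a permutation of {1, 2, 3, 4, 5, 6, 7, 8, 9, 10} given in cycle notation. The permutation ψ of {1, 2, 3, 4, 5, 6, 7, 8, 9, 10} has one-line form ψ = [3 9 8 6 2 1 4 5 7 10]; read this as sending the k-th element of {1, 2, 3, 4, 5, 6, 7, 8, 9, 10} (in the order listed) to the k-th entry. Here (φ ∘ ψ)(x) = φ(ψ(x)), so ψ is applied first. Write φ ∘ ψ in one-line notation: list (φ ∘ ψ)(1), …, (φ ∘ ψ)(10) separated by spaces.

(φ ∘ ψ)(x) = φ(ψ(x)). Computing each image: φ(ψ(1)) = φ(3) = 8, φ(ψ(2)) = φ(9) = 6, φ(ψ(3)) = φ(8) = 10, φ(ψ(4)) = φ(6) = 4, φ(ψ(5)) = φ(2) = 7, φ(ψ(6)) = φ(1) = 9, φ(ψ(7)) = φ(4) = 1, φ(ψ(8)) = φ(5) = 2, φ(ψ(9)) = φ(7) = 5, φ(ψ(10)) = φ(10) = 3.
Hence φ ∘ ψ = [8 6 10 4 7 9 1 2 5 3].

8 6 10 4 7 9 1 2 5 3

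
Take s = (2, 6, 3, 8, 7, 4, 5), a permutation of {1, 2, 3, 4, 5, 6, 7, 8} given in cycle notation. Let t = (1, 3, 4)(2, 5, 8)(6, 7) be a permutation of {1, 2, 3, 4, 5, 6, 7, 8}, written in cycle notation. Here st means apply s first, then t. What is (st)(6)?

First apply s: s(6) = 3, then t(3) = 4. Thus (st)(6) = 4.

4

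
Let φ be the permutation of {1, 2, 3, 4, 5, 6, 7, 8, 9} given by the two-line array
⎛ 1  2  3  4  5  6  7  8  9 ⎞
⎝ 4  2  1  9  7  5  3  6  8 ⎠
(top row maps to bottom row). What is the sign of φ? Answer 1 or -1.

In disjoint-cycle form the cycle lengths are 8, 1.
A cycle is odd iff its length is even; φ has 1 even-length cycle, so sgn(φ) = (−1)^1 and φ is odd.

-1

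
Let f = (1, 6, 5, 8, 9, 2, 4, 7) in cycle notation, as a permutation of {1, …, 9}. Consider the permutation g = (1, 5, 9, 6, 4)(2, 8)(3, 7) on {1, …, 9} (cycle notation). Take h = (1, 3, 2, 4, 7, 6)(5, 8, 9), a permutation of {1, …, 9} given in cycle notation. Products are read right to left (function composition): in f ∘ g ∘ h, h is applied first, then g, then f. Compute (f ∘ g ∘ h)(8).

(f ∘ g ∘ h)(8) = f(g(h(8))). h(8) = 9, then g(9) = 6, then f(6) = 5, so the result is 5.

5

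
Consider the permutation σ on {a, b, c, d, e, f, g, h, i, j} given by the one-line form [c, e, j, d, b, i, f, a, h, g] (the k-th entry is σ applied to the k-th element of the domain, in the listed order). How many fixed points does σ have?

1

The fixed points (elements with σ(x) = x) are {d}, so there is 1.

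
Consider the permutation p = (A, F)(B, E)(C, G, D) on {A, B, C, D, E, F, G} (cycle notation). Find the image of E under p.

In the cycle (B, E), E is followed by B, so p(E) = B.

B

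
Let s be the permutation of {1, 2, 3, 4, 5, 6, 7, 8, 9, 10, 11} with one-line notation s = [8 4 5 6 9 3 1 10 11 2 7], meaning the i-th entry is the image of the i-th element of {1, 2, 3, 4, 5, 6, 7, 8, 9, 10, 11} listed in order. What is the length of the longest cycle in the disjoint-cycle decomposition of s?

11

Decomposing into disjoint cycles gives (1 8 10 2 4 6 3 5 9 11 7); the longest has length 11.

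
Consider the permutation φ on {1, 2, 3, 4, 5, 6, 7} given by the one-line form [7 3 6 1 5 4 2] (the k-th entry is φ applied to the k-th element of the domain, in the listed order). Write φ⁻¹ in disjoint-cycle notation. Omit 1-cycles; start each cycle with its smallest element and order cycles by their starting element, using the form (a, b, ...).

First write φ in disjoint cycles: (1, 7, 2, 3, 6, 4).
Reversing each cycle (and rotating so the smallest element leads) gives φ⁻¹ = (1, 4, 6, 3, 2, 7).

(1, 4, 6, 3, 2, 7)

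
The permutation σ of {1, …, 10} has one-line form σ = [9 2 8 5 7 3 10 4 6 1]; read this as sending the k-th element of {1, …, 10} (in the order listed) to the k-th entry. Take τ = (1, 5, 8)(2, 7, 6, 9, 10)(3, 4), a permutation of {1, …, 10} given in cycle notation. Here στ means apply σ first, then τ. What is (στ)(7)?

(στ)(7) = τ(σ(7)). σ(7) = 10, then τ(10) = 2. So (στ)(7) = 2.

2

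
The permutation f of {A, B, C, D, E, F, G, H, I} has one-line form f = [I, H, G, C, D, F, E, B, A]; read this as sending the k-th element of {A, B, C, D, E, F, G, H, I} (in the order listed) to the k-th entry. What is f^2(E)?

C

Tracing E → D → … returns to E after 4 steps, so E lies in a 4-cycle (C G E D).
Stepping 2 places around the cycle: E → D → C.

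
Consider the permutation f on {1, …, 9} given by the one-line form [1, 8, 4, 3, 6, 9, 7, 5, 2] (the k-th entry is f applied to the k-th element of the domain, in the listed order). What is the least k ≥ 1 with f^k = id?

Writing f as disjoint cycles, the cycle lengths are 5, 2, 1, 1.
The order is lcm(5, 2) = 10.

10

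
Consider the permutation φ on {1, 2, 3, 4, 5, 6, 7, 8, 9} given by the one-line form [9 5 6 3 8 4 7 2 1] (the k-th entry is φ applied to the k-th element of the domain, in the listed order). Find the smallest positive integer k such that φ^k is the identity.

6

The disjoint-cycle form of φ has cycle lengths 3, 3, 2, 1.
Since disjoint cycles commute, ord(φ) = lcm(3, 3, 2) = 6.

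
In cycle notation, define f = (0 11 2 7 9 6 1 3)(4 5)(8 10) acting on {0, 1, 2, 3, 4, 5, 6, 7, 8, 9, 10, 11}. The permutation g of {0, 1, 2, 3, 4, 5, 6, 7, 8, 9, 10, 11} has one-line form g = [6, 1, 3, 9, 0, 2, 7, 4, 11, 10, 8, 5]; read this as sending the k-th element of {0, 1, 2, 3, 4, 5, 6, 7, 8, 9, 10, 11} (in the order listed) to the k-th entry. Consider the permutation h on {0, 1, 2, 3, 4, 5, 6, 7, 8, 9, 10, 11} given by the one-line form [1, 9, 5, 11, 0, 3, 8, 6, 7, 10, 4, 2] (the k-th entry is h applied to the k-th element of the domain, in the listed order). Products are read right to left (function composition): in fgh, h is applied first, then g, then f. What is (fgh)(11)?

Apply the permutations in order: h(11) = 2, then g(2) = 3, then f(3) = 0. So (fgh)(11) = 0.

0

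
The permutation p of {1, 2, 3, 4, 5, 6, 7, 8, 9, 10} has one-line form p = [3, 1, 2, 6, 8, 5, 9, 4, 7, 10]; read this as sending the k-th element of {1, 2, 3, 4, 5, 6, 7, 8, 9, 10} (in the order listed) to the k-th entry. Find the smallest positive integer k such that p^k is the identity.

12

Writing p as disjoint cycles, the cycle lengths are 4, 3, 2, 1.
The order of p is the least common multiple of its cycle lengths: lcm(4, 3, 2) = 12.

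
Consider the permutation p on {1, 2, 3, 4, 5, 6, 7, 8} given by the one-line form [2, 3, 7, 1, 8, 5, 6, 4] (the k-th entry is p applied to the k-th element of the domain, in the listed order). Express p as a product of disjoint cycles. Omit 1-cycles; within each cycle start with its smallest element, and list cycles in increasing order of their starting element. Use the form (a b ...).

(1 2 3 7 6 5 8 4)

From 1: 1 → 2 → 3 → 7 → 6 → 5 → 8 → 4 → 1, closing the cycle (1 2 3 7 6 5 8 4).
Continuing from each remaining unvisited element yields (1 2 3 7 6 5 8 4).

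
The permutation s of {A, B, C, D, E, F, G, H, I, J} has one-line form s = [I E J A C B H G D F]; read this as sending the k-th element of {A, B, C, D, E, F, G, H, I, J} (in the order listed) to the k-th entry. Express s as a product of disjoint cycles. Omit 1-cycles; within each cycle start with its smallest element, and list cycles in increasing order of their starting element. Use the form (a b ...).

Iterating s from A gives A → I → D → A; that is the 3-cycle (A I D).
Continuing from each remaining unvisited element yields (A I D)(B E C J F)(G H).

(A I D)(B E C J F)(G H)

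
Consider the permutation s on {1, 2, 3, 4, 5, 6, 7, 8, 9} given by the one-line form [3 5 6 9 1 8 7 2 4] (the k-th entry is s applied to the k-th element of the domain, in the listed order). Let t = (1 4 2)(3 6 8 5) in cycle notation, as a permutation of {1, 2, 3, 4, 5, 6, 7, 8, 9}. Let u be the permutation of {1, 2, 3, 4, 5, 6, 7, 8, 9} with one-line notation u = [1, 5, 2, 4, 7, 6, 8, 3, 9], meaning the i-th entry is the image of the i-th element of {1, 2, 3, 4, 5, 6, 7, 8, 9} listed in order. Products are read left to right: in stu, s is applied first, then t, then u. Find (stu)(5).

Apply the permutations in order: s(5) = 1, then t(1) = 4, then u(4) = 4. So (stu)(5) = 4.

4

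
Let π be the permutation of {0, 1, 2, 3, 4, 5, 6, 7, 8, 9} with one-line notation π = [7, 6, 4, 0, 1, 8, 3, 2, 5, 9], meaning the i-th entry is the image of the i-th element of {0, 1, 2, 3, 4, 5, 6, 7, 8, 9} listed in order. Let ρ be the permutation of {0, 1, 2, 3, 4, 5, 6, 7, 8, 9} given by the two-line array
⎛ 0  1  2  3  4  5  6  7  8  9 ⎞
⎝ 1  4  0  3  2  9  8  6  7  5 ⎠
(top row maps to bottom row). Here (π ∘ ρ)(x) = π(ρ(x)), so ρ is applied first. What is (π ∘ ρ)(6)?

5

(π ∘ ρ)(6) = π(ρ(6)). ρ(6) = 8, then π(8) = 5. So (π ∘ ρ)(6) = 5.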